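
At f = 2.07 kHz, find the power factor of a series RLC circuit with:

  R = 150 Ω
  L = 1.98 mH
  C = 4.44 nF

Step 1 — Angular frequency: ω = 2π·f = 2π·2070 = 1.301e+04 rad/s.
Step 2 — Component impedances:
  R: Z = R = 150 Ω
  L: Z = jωL = j·1.301e+04·0.00198 = 0 + j25.75 Ω
  C: Z = 1/(jωC) = -j/(ω·C) = 0 - j1.732e+04 Ω
Step 3 — Series combination: Z_total = R + L + C = 150 - j1.729e+04 Ω = 1.729e+04∠-89.5° Ω.
Step 4 — Power factor: PF = cos(φ) = Re(Z)/|Z| = 150/17292 = 0.008675.
Step 5 — Type: Im(Z) = -1.729e+04 ⇒ leading (phase φ = -89.5°).

PF = 0.008675 (leading, φ = -89.5°)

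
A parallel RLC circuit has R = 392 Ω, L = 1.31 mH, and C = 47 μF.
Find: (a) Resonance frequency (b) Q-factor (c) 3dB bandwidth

Step 1 — Resonance: ω₀ = 1/√(LC) = 1/√(0.00131·4.7e-05) = 4030 rad/s.
Step 2 — f₀ = ω₀/(2π) = 641.4 Hz.
Step 3 — Parallel Q: Q = R/(ω₀L) = 392/(4030·0.00131) = 74.25.
Step 4 — Bandwidth: Δω = ω₀/Q = 54.28 rad/s; BW = Δω/(2π) = 8.638 Hz.

(a) f₀ = 641.4 Hz  (b) Q = 74.25  (c) BW = 8.638 Hz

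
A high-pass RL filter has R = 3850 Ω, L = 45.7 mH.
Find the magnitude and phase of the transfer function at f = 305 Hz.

Step 1 — Angular frequency: ω = 2π·305 = 1916 rad/s.
Step 2 — Transfer function: H(jω) = jωL/(R + jωL).
Step 3 — Numerator jωL = j·87.58; denominator R + jωL = 3850 + j87.58.
Step 4 — H = 0.0005172 + j0.02274.
Step 5 — Magnitude: |H| = 0.02274 (-32.9 dB); phase: φ = 88.7°.

|H| = 0.02274 (-32.9 dB), φ = 88.7°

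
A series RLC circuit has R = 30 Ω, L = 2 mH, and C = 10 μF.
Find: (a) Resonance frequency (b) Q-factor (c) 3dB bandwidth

Step 1 — Resonance condition Im(Z)=0 gives ω₀ = 1/√(LC).
Step 2 — ω₀ = 1/√(0.002·1e-05) = 7071 rad/s.
Step 3 — f₀ = ω₀/(2π) = 1125 Hz.
Step 4 — Series Q: Q = ω₀L/R = 7071·0.002/30 = 0.4714.
Step 5 — 3dB bandwidth: Δω = ω₀/Q = 1.5e+04 rad/s; BW = Δω/(2π) = 2387 Hz.

(a) f₀ = 1125 Hz  (b) Q = 0.4714  (c) BW = 2387 Hz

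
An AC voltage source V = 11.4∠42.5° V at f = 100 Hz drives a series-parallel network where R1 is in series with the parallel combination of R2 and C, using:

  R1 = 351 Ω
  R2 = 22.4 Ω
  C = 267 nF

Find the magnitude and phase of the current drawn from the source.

Step 1 — Angular frequency: ω = 2π·f = 2π·100 = 628.3 rad/s.
Step 2 — Component impedances:
  R1: Z = R = 351 Ω
  R2: Z = R = 22.4 Ω
  C: Z = 1/(jωC) = -j/(ω·C) = 0 - j5961 Ω
Step 3 — Parallel branch: R2 || C = 1/(1/R2 + 1/C) = 22.4 - j0.08417 Ω.
Step 4 — Series with R1: Z_total = R1 + (R2 || C) = 373.4 - j0.08417 Ω = 373.4∠-0.0° Ω.
Step 5 — Source phasor: V = 11.4∠42.5° V = 8.405 + j7.702 V.
Step 6 — Ohm's law: I = V / Z_total = (8.405 + j7.702) / (373.4 - j0.08417) = 0.0225 + j0.02063 A.
Step 7 — Convert to polar: |I| = 0.03053 A, ∠I = 42.5°.

I = 0.03053∠42.5° A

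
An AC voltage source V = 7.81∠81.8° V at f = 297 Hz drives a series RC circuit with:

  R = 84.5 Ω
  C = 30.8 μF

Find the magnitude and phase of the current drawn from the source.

Step 1 — Angular frequency: ω = 2π·f = 2π·297 = 1866 rad/s.
Step 2 — Component impedances:
  R: Z = R = 84.5 Ω
  C: Z = 1/(jωC) = -j/(ω·C) = 0 - j17.4 Ω
Step 3 — Series combination: Z_total = R + C = 84.5 - j17.4 Ω = 86.27∠-11.6° Ω.
Step 4 — Source phasor: V = 7.81∠81.8° V = 1.114 + j7.73 V.
Step 5 — Ohm's law: I = V / Z_total = (1.114 + j7.73) / (84.5 - j17.4) = -0.005423 + j0.09036 A.
Step 6 — Convert to polar: |I| = 0.09053 A, ∠I = 93.4°.

I = 0.09053∠93.4° A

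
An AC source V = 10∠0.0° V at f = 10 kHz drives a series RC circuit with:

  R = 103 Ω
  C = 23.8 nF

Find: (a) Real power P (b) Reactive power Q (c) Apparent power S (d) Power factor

Step 1 — Angular frequency: ω = 2π·f = 2π·1e+04 = 6.283e+04 rad/s.
Step 2 — Component impedances:
  R: Z = R = 103 Ω
  C: Z = 1/(jωC) = -j/(ω·C) = 0 - j668.7 Ω
Step 3 — Series combination: Z_total = R + C = 103 - j668.7 Ω = 676.6∠-81.2° Ω.
Step 4 — Source phasor: V = 10∠0.0° V = 10 V.
Step 5 — Current: I = V / Z = 0.00225 + j0.01461 A = 0.01478∠81.2° A.
Step 6 — Complex power: S = V·I* = 0.0225 - j0.1461 VA.
Step 7 — Real power: P = Re(S) = 0.0225 W.
Step 8 — Reactive power: Q = Im(S) = -0.1461 VAR.
Step 9 — Apparent power: |S| = 0.1478 VA.
Step 10 — Power factor: PF = P/|S| = 0.1522 (leading).

(a) P = 0.0225 W  (b) Q = -0.1461 VAR  (c) S = 0.1478 VA  (d) PF = 0.1522 (leading)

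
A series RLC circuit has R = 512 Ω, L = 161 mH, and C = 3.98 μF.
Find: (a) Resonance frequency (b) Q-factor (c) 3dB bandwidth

Step 1 — Resonance: ω₀ = 1/√(LC) = 1/√(0.161·3.98e-06) = 1249 rad/s.
Step 2 — f₀ = ω₀/(2π) = 198.8 Hz.
Step 3 — Series Q: Q = ω₀L/R = 1249·0.161/512 = 0.3928.
Step 4 — Bandwidth: Δω = ω₀/Q = 3180 rad/s; BW = Δω/(2π) = 506.1 Hz.

(a) f₀ = 198.8 Hz  (b) Q = 0.3928  (c) BW = 506.1 Hz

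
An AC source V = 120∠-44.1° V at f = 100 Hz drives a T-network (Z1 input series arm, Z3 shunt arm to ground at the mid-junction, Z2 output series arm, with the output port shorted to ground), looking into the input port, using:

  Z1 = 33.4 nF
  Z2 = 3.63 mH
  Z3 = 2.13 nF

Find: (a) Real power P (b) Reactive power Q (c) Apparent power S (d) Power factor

Step 1 — Angular frequency: ω = 2π·f = 2π·100 = 628.3 rad/s.
Step 2 — Component impedances:
  Z1: Z = 1/(jωC) = -j/(ω·C) = 0 - j4.765e+04 Ω
  Z2: Z = jωL = j·628.3·0.00363 = 0 + j2.281 Ω
  Z3: Z = 1/(jωC) = -j/(ω·C) = 0 - j7.472e+05 Ω
Step 3 — With the output port shorted to ground, the output series arm Z2 runs from the junction to ground; the shunt arm Z3 also runs from the junction to ground. They appear in parallel: Z3 || Z2 = 0 + j2.281 Ω.
Step 4 — Series with input arm Z1: Z_in = Z1 + (Z3 || Z2) = 0 - j4.765e+04 Ω = 4.765e+04∠-90.0° Ω.
Step 5 — Source phasor: V = 120∠-44.1° V = 86.18 - j83.51 V.
Step 6 — Current: I = V / Z = 0.001753 + j0.001809 A = 0.002518∠45.9° A.
Step 7 — Complex power: S = V·I* = 0 - j0.3022 VA.
Step 8 — Real power: P = Re(S) = 0 W.
Step 9 — Reactive power: Q = Im(S) = -0.3022 VAR.
Step 10 — Apparent power: |S| = 0.3022 VA.
Step 11 — Power factor: PF = P/|S| = 0 (leading).

(a) P = 0 W  (b) Q = -0.3022 VAR  (c) S = 0.3022 VA  (d) PF = 0 (leading)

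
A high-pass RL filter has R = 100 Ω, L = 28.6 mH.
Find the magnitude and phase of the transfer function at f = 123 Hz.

Step 1 — Angular frequency: ω = 2π·123 = 772.8 rad/s.
Step 2 — Transfer function: H(jω) = jωL/(R + jωL).
Step 3 — Numerator jωL = j·22.1; denominator R + jωL = 100 + j22.1.
Step 4 — H = 0.04658 + j0.2107.
Step 5 — Magnitude: |H| = 0.2158 (-13.3 dB); phase: φ = 77.5°.

|H| = 0.2158 (-13.3 dB), φ = 77.5°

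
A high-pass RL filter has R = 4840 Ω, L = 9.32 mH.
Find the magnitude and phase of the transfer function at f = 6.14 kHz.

Step 1 — Angular frequency: ω = 2π·6140 = 3.858e+04 rad/s.
Step 2 — Transfer function: H(jω) = jωL/(R + jωL).
Step 3 — Numerator jωL = j·359.6; denominator R + jωL = 4840 + j359.6.
Step 4 — H = 0.005488 + j0.07388.
Step 5 — Magnitude: |H| = 0.07408 (-22.6 dB); phase: φ = 85.8°.

|H| = 0.07408 (-22.6 dB), φ = 85.8°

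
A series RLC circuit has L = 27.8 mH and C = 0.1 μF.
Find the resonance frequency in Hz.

Step 1 — Resonance condition Im(Z)=0 gives ω₀ = 1/√(LC).
Step 2 — ω₀ = 1/√(0.0278·1e-07) = 1.897e+04 rad/s.
Step 3 — f₀ = ω₀/(2π) = 3019 Hz.

f₀ = 3019 Hz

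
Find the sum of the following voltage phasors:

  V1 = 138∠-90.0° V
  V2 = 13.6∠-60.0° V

Step 1 — Convert each phasor to rectangular form:
  V1 = 138·(cos(-90.0°) + j·sin(-90.0°)) = 0 - j138 V
  V2 = 13.6·(cos(-60.0°) + j·sin(-60.0°)) = 6.8 - j11.78 V
Step 2 — Sum components: V_total = 6.8 - j149.8 V.
Step 3 — Convert to polar: |V_total| = 149.9 V, ∠V_total = -87.4°.

V_total = 149.9∠-87.4° V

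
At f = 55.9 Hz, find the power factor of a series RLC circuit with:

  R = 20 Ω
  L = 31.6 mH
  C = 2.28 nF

Step 1 — Angular frequency: ω = 2π·f = 2π·55.9 = 351.2 rad/s.
Step 2 — Component impedances:
  R: Z = R = 20 Ω
  L: Z = jωL = j·351.2·0.0316 = 0 + j11.1 Ω
  C: Z = 1/(jωC) = -j/(ω·C) = 0 - j1.249e+06 Ω
Step 3 — Series combination: Z_total = R + L + C = 20 - j1.249e+06 Ω = 1.249e+06∠-90.0° Ω.
Step 4 — Power factor: PF = cos(φ) = Re(Z)/|Z| = 20/1.2487e+06 = 1.602e-05.
Step 5 — Type: Im(Z) = -1.249e+06 ⇒ leading (phase φ = -90.0°).

PF = 1.602e-05 (leading, φ = -90.0°)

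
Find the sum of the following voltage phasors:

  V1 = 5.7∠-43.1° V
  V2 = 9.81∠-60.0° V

Step 1 — Convert each phasor to rectangular form:
  V1 = 5.7·(cos(-43.1°) + j·sin(-43.1°)) = 4.162 - j3.895 V
  V2 = 9.81·(cos(-60.0°) + j·sin(-60.0°)) = 4.905 - j8.496 V
Step 2 — Sum components: V_total = 9.067 - j12.39 V.
Step 3 — Convert to polar: |V_total| = 15.35 V, ∠V_total = -53.8°.

V_total = 15.35∠-53.8° V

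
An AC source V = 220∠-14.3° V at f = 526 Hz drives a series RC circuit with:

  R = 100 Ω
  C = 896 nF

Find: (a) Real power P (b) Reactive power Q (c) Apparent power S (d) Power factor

Step 1 — Angular frequency: ω = 2π·f = 2π·526 = 3305 rad/s.
Step 2 — Component impedances:
  R: Z = R = 100 Ω
  C: Z = 1/(jωC) = -j/(ω·C) = 0 - j337.7 Ω
Step 3 — Series combination: Z_total = R + C = 100 - j337.7 Ω = 352.2∠-73.5° Ω.
Step 4 — Source phasor: V = 220∠-14.3° V = 213.2 - j54.34 V.
Step 5 — Current: I = V / Z = 0.3198 + j0.5366 A = 0.6247∠59.2° A.
Step 6 — Complex power: S = V·I* = 39.02 - j131.8 VA.
Step 7 — Real power: P = Re(S) = 39.02 W.
Step 8 — Reactive power: Q = Im(S) = -131.8 VAR.
Step 9 — Apparent power: |S| = 137.4 VA.
Step 10 — Power factor: PF = P/|S| = 0.2839 (leading).

(a) P = 39.02 W  (b) Q = -131.8 VAR  (c) S = 137.4 VA  (d) PF = 0.2839 (leading)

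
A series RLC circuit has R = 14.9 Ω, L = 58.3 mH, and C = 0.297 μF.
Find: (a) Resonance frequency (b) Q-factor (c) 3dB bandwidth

Step 1 — Resonance condition Im(Z)=0 gives ω₀ = 1/√(LC).
Step 2 — ω₀ = 1/√(0.0583·2.97e-07) = 7600 rad/s.
Step 3 — f₀ = ω₀/(2π) = 1210 Hz.
Step 4 — Series Q: Q = ω₀L/R = 7600·0.0583/14.9 = 29.74.
Step 5 — 3dB bandwidth: Δω = ω₀/Q = 255.6 rad/s; BW = Δω/(2π) = 40.68 Hz.

(a) f₀ = 1210 Hz  (b) Q = 29.74  (c) BW = 40.68 Hz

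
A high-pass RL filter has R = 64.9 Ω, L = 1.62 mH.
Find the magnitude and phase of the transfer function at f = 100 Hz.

Step 1 — Angular frequency: ω = 2π·100 = 628.3 rad/s.
Step 2 — Transfer function: H(jω) = jωL/(R + jωL).
Step 3 — Numerator jωL = j·1.018; denominator R + jωL = 64.9 + j1.018.
Step 4 — H = 0.0002459 + j0.01568.
Step 5 — Magnitude: |H| = 0.01568 (-36.1 dB); phase: φ = 89.1°.

|H| = 0.01568 (-36.1 dB), φ = 89.1°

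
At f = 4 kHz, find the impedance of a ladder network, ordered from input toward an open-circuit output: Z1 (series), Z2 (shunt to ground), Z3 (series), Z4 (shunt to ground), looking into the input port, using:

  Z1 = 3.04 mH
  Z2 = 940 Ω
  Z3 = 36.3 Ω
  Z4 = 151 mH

Step 1 — Angular frequency: ω = 2π·f = 2π·4000 = 2.513e+04 rad/s.
Step 2 — Component impedances:
  Z1: Z = jωL = j·2.513e+04·0.00304 = 0 + j76.4 Ω
  Z2: Z = R = 940 Ω
  Z3: Z = R = 36.3 Ω
  Z4: Z = jωL = j·2.513e+04·0.151 = 0 + j3795 Ω
Step 3 — Ladder network (open output): work backward from the far end, alternating series and parallel combinations. Z_in = 883.8 + j294.8 Ω = 931.7∠18.4° Ω.

Z = 883.8 + j294.8 Ω = 931.7∠18.4° Ω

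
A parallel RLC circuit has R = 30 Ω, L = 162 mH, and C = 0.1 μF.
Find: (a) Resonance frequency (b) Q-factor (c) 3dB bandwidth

Step 1 — Resonance: ω₀ = 1/√(LC) = 1/√(0.162·1e-07) = 7857 rad/s.
Step 2 — f₀ = ω₀/(2π) = 1250 Hz.
Step 3 — Parallel Q: Q = R/(ω₀L) = 30/(7857·0.162) = 0.02357.
Step 4 — Bandwidth: Δω = ω₀/Q = 3.333e+05 rad/s; BW = Δω/(2π) = 5.305e+04 Hz.

(a) f₀ = 1250 Hz  (b) Q = 0.02357  (c) BW = 5.305e+04 Hz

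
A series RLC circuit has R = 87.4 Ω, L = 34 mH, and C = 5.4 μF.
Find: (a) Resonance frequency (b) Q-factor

Step 1 — Resonance condition Im(Z)=0 gives ω₀ = 1/√(LC).
Step 2 — ω₀ = 1/√(0.034·5.4e-06) = 2334 rad/s.
Step 3 — f₀ = ω₀/(2π) = 371.4 Hz.
Step 4 — Series Q: Q = ω₀L/R = 2334·0.034/87.4 = 0.9079.

(a) f₀ = 371.4 Hz  (b) Q = 0.9079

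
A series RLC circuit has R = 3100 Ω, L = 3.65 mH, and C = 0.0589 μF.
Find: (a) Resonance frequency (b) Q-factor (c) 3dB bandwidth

Step 1 — Resonance: ω₀ = 1/√(LC) = 1/√(0.00365·5.89e-08) = 6.82e+04 rad/s.
Step 2 — f₀ = ω₀/(2π) = 1.085e+04 Hz.
Step 3 — Series Q: Q = ω₀L/R = 6.82e+04·0.00365/3100 = 0.0803.
Step 4 — Bandwidth: Δω = ω₀/Q = 8.493e+05 rad/s; BW = Δω/(2π) = 1.352e+05 Hz.

(a) f₀ = 1.085e+04 Hz  (b) Q = 0.0803  (c) BW = 1.352e+05 Hz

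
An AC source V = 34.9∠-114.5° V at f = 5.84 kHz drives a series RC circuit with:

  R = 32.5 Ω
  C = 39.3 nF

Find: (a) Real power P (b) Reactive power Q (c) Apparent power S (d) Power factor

Step 1 — Angular frequency: ω = 2π·f = 2π·5840 = 3.669e+04 rad/s.
Step 2 — Component impedances:
  R: Z = R = 32.5 Ω
  C: Z = 1/(jωC) = -j/(ω·C) = 0 - j693.4 Ω
Step 3 — Series combination: Z_total = R + C = 32.5 - j693.4 Ω = 694.2∠-87.3° Ω.
Step 4 — Source phasor: V = 34.9∠-114.5° V = -14.47 - j31.76 V.
Step 5 — Current: I = V / Z = 0.04472 - j0.02297 A = 0.05027∠-27.2° A.
Step 6 — Complex power: S = V·I* = 0.08214 - j1.753 VA.
Step 7 — Real power: P = Re(S) = 0.08214 W.
Step 8 — Reactive power: Q = Im(S) = -1.753 VAR.
Step 9 — Apparent power: |S| = 1.755 VA.
Step 10 — Power factor: PF = P/|S| = 0.04682 (leading).

(a) P = 0.08214 W  (b) Q = -1.753 VAR  (c) S = 1.755 VA  (d) PF = 0.04682 (leading)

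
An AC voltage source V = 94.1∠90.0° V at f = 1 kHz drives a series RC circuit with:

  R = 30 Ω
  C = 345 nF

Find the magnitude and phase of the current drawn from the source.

Step 1 — Angular frequency: ω = 2π·f = 2π·1000 = 6283 rad/s.
Step 2 — Component impedances:
  R: Z = R = 30 Ω
  C: Z = 1/(jωC) = -j/(ω·C) = 0 - j461.3 Ω
Step 3 — Series combination: Z_total = R + C = 30 - j461.3 Ω = 462.3∠-86.3° Ω.
Step 4 — Source phasor: V = 94.1∠90.0° V = 0 + j94.1 V.
Step 5 — Ohm's law: I = V / Z_total = (0 + j94.1) / (30 - j461.3) = -0.2031 + j0.01321 A.
Step 6 — Convert to polar: |I| = 0.2036 A, ∠I = 176.3°.

I = 0.2036∠176.3° A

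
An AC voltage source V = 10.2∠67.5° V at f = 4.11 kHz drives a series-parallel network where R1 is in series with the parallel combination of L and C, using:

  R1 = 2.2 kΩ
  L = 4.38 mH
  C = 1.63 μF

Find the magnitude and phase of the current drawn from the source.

Step 1 — Angular frequency: ω = 2π·f = 2π·4110 = 2.582e+04 rad/s.
Step 2 — Component impedances:
  R1: Z = R = 2200 Ω
  L: Z = jωL = j·2.582e+04·0.00438 = 0 + j113.1 Ω
  C: Z = 1/(jωC) = -j/(ω·C) = 0 - j23.76 Ω
Step 3 — Parallel branch: L || C = 1/(1/L + 1/C) = 0 - j30.07 Ω.
Step 4 — Series with R1: Z_total = R1 + (L || C) = 2200 - j30.07 Ω = 2200∠-0.8° Ω.
Step 5 — Source phasor: V = 10.2∠67.5° V = 3.903 + j9.424 V.
Step 6 — Ohm's law: I = V / Z_total = (3.903 + j9.424) / (2200 - j30.07) = 0.001715 + j0.004307 A.
Step 7 — Convert to polar: |I| = 0.004636 A, ∠I = 68.3°.

I = 0.004636∠68.3° A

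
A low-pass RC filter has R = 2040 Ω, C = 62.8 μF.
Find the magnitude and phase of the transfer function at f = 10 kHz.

Step 1 — Angular frequency: ω = 2π·1e+04 = 6.283e+04 rad/s.
Step 2 — Transfer function: H(jω) = 1/(1 + jωRC).
Step 3 — Denominator: 1 + jωRC = 1 + j·6.283e+04·2040·6.28e-05 = 1 + j8050.
Step 4 — H = 1.543e-08 - j0.0001242.
Step 5 — Magnitude: |H| = 0.0001242 (-78.1 dB); phase: φ = -90.0°.

|H| = 0.0001242 (-78.1 dB), φ = -90.0°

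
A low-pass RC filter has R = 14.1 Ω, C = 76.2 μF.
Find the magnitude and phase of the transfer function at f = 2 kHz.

Step 1 — Angular frequency: ω = 2π·2000 = 1.257e+04 rad/s.
Step 2 — Transfer function: H(jω) = 1/(1 + jωRC).
Step 3 — Denominator: 1 + jωRC = 1 + j·1.257e+04·14.1·7.62e-05 = 1 + j13.5.
Step 4 — H = 0.005456 - j0.07366.
Step 5 — Magnitude: |H| = 0.07386 (-22.6 dB); phase: φ = -85.8°.

|H| = 0.07386 (-22.6 dB), φ = -85.8°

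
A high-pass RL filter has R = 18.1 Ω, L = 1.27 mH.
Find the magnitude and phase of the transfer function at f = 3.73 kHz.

Step 1 — Angular frequency: ω = 2π·3730 = 2.344e+04 rad/s.
Step 2 — Transfer function: H(jω) = jωL/(R + jωL).
Step 3 — Numerator jωL = j·29.76; denominator R + jωL = 18.1 + j29.76.
Step 4 — H = 0.73 + j0.4439.
Step 5 — Magnitude: |H| = 0.8544 (-1.4 dB); phase: φ = 31.3°.

|H| = 0.8544 (-1.4 dB), φ = 31.3°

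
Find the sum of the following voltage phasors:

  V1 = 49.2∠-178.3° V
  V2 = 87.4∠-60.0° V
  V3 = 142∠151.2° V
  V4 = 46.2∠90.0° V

Step 1 — Convert each phasor to rectangular form:
  V1 = 49.2·(cos(-178.3°) + j·sin(-178.3°)) = -49.18 - j1.46 V
  V2 = 87.4·(cos(-60.0°) + j·sin(-60.0°)) = 43.7 - j75.69 V
  V3 = 142·(cos(151.2°) + j·sin(151.2°)) = -124.4 + j68.41 V
  V4 = 46.2·(cos(90.0°) + j·sin(90.0°)) = 0 + j46.2 V
Step 2 — Sum components: V_total = -129.9 + j37.46 V.
Step 3 — Convert to polar: |V_total| = 135.2 V, ∠V_total = 163.9°.

V_total = 135.2∠163.9° V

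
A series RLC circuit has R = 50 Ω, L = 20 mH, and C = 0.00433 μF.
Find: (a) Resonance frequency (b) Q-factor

Step 1 — Resonance condition Im(Z)=0 gives ω₀ = 1/√(LC).
Step 2 — ω₀ = 1/√(0.02·4.33e-09) = 1.075e+05 rad/s.
Step 3 — f₀ = ω₀/(2π) = 1.71e+04 Hz.
Step 4 — Series Q: Q = ω₀L/R = 1.075e+05·0.02/50 = 42.98.

(a) f₀ = 1.71e+04 Hz  (b) Q = 42.98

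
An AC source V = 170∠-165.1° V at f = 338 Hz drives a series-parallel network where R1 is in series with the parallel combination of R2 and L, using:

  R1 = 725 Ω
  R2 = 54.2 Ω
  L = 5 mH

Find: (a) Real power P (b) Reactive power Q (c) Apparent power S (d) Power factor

Step 1 — Angular frequency: ω = 2π·f = 2π·338 = 2124 rad/s.
Step 2 — Component impedances:
  R1: Z = R = 725 Ω
  R2: Z = R = 54.2 Ω
  L: Z = jωL = j·2124·0.005 = 0 + j10.62 Ω
Step 3 — Parallel branch: R2 || L = 1/(1/R2 + 1/L) = 2.003 + j10.23 Ω.
Step 4 — Series with R1: Z_total = R1 + (R2 || L) = 727 + j10.23 Ω = 727.1∠0.8° Ω.
Step 5 — Source phasor: V = 170∠-165.1° V = -164.3 - j43.71 V.
Step 6 — Current: I = V / Z = -0.2268 - j0.05694 A = 0.2338∠-165.9° A.
Step 7 — Complex power: S = V·I* = 39.74 + j0.559 VA.
Step 8 — Real power: P = Re(S) = 39.74 W.
Step 9 — Reactive power: Q = Im(S) = 0.559 VAR.
Step 10 — Apparent power: |S| = 39.75 VA.
Step 11 — Power factor: PF = P/|S| = 0.9999 (lagging).

(a) P = 39.74 W  (b) Q = 0.559 VAR  (c) S = 39.75 VA  (d) PF = 0.9999 (lagging)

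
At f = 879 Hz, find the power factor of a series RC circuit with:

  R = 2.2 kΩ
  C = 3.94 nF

Step 1 — Angular frequency: ω = 2π·f = 2π·879 = 5523 rad/s.
Step 2 — Component impedances:
  R: Z = R = 2200 Ω
  C: Z = 1/(jωC) = -j/(ω·C) = 0 - j4.596e+04 Ω
Step 3 — Series combination: Z_total = R + C = 2200 - j4.596e+04 Ω = 4.601e+04∠-87.3° Ω.
Step 4 — Power factor: PF = cos(φ) = Re(Z)/|Z| = 2200/4.601e+04 = 0.04782.
Step 5 — Type: Im(Z) = -4.596e+04 ⇒ leading (phase φ = -87.3°).

PF = 0.04782 (leading, φ = -87.3°)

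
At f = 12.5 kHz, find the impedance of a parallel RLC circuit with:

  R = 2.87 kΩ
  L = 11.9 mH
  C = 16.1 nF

Step 1 — Angular frequency: ω = 2π·f = 2π·1.25e+04 = 7.854e+04 rad/s.
Step 2 — Component impedances:
  R: Z = R = 2870 Ω
  L: Z = jωL = j·7.854e+04·0.0119 = 0 + j934.6 Ω
  C: Z = 1/(jωC) = -j/(ω·C) = 0 - j790.8 Ω
Step 3 — Parallel combination: 1/Z_total = 1/R + 1/L + 1/C; Z_total = 2188 - j1222 Ω = 2506∠-29.2° Ω.

Z = 2188 - j1222 Ω = 2506∠-29.2° Ω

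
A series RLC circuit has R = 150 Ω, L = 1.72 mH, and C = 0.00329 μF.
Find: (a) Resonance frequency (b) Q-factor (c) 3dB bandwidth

Step 1 — Resonance condition Im(Z)=0 gives ω₀ = 1/√(LC).
Step 2 — ω₀ = 1/√(0.00172·3.29e-09) = 4.204e+05 rad/s.
Step 3 — f₀ = ω₀/(2π) = 6.69e+04 Hz.
Step 4 — Series Q: Q = ω₀L/R = 4.204e+05·0.00172/150 = 4.82.
Step 5 — 3dB bandwidth: Δω = ω₀/Q = 8.721e+04 rad/s; BW = Δω/(2π) = 1.388e+04 Hz.

(a) f₀ = 6.69e+04 Hz  (b) Q = 4.82  (c) BW = 1.388e+04 Hz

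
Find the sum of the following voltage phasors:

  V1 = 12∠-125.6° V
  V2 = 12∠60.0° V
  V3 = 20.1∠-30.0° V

Step 1 — Convert each phasor to rectangular form:
  V1 = 12·(cos(-125.6°) + j·sin(-125.6°)) = -6.985 - j9.757 V
  V2 = 12·(cos(60.0°) + j·sin(60.0°)) = 6 + j10.39 V
  V3 = 20.1·(cos(-30.0°) + j·sin(-30.0°)) = 17.41 - j10.05 V
Step 2 — Sum components: V_total = 16.42 - j9.415 V.
Step 3 — Convert to polar: |V_total| = 18.93 V, ∠V_total = -29.8°.

V_total = 18.93∠-29.8° V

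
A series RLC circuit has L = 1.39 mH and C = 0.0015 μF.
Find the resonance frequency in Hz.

Step 1 — Resonance condition Im(Z)=0 gives ω₀ = 1/√(LC).
Step 2 — ω₀ = 1/√(0.00139·1.5e-09) = 6.925e+05 rad/s.
Step 3 — f₀ = ω₀/(2π) = 1.102e+05 Hz.

f₀ = 1.102e+05 Hz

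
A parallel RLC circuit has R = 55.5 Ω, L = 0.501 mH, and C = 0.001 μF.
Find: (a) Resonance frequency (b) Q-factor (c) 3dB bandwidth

Step 1 — Resonance: ω₀ = 1/√(LC) = 1/√(0.000501·1e-09) = 1.413e+06 rad/s.
Step 2 — f₀ = ω₀/(2π) = 2.249e+05 Hz.
Step 3 — Parallel Q: Q = R/(ω₀L) = 55.5/(1.413e+06·0.000501) = 0.07841.
Step 4 — Bandwidth: Δω = ω₀/Q = 1.802e+07 rad/s; BW = Δω/(2π) = 2.868e+06 Hz.

(a) f₀ = 2.249e+05 Hz  (b) Q = 0.07841  (c) BW = 2.868e+06 Hz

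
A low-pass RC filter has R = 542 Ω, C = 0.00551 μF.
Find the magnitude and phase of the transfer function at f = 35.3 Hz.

Step 1 — Angular frequency: ω = 2π·35.3 = 221.8 rad/s.
Step 2 — Transfer function: H(jω) = 1/(1 + jωRC).
Step 3 — Denominator: 1 + jωRC = 1 + j·221.8·542·5.51e-09 = 1 + j0.0006624.
Step 4 — H = 1 - j0.0006624.
Step 5 — Magnitude: |H| = 1 (-0.0 dB); phase: φ = -0.0°.

|H| = 1 (-0.0 dB), φ = -0.0°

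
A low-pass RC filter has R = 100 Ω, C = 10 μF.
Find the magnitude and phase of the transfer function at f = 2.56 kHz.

Step 1 — Angular frequency: ω = 2π·2560 = 1.608e+04 rad/s.
Step 2 — Transfer function: H(jω) = 1/(1 + jωRC).
Step 3 — Denominator: 1 + jωRC = 1 + j·1.608e+04·100·1e-05 = 1 + j16.08.
Step 4 — H = 0.00385 - j0.06193.
Step 5 — Magnitude: |H| = 0.06205 (-24.1 dB); phase: φ = -86.4°.

|H| = 0.06205 (-24.1 dB), φ = -86.4°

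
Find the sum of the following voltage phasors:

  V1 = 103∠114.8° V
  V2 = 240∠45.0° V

Step 1 — Convert each phasor to rectangular form:
  V1 = 103·(cos(114.8°) + j·sin(114.8°)) = -43.2 + j93.5 V
  V2 = 240·(cos(45.0°) + j·sin(45.0°)) = 169.7 + j169.7 V
Step 2 — Sum components: V_total = 126.5 + j263.2 V.
Step 3 — Convert to polar: |V_total| = 292 V, ∠V_total = 64.3°.

V_total = 292∠64.3° V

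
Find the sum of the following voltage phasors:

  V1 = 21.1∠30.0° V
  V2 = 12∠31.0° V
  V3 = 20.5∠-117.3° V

Step 1 — Convert each phasor to rectangular form:
  V1 = 21.1·(cos(30.0°) + j·sin(30.0°)) = 18.27 + j10.55 V
  V2 = 12·(cos(31.0°) + j·sin(31.0°)) = 10.29 + j6.18 V
  V3 = 20.5·(cos(-117.3°) + j·sin(-117.3°)) = -9.402 - j18.22 V
Step 2 — Sum components: V_total = 19.16 - j1.486 V.
Step 3 — Convert to polar: |V_total| = 19.21 V, ∠V_total = -4.4°.

V_total = 19.21∠-4.4° V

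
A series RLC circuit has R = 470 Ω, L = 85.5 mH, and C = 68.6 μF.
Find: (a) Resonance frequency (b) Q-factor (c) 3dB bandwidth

Step 1 — Resonance: ω₀ = 1/√(LC) = 1/√(0.0855·6.86e-05) = 412.9 rad/s.
Step 2 — f₀ = ω₀/(2π) = 65.72 Hz.
Step 3 — Series Q: Q = ω₀L/R = 412.9·0.0855/470 = 0.07511.
Step 4 — Bandwidth: Δω = ω₀/Q = 5497 rad/s; BW = Δω/(2π) = 874.9 Hz.

(a) f₀ = 65.72 Hz  (b) Q = 0.07511  (c) BW = 874.9 Hz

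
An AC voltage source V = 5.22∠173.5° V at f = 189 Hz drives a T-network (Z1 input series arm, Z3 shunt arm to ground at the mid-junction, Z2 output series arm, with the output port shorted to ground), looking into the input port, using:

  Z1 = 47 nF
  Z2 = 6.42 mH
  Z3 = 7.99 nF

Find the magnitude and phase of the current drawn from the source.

Step 1 — Angular frequency: ω = 2π·f = 2π·189 = 1188 rad/s.
Step 2 — Component impedances:
  Z1: Z = 1/(jωC) = -j/(ω·C) = 0 - j1.792e+04 Ω
  Z2: Z = jωL = j·1188·0.00642 = 0 + j7.624 Ω
  Z3: Z = 1/(jωC) = -j/(ω·C) = 0 - j1.054e+05 Ω
Step 3 — With the output port shorted to ground, the output series arm Z2 runs from the junction to ground; the shunt arm Z3 also runs from the junction to ground. They appear in parallel: Z3 || Z2 = 0 + j7.624 Ω.
Step 4 — Series with input arm Z1: Z_in = Z1 + (Z3 || Z2) = 0 - j1.791e+04 Ω = 1.791e+04∠-90.0° Ω.
Step 5 — Source phasor: V = 5.22∠173.5° V = -5.186 + j0.5909 V.
Step 6 — Ohm's law: I = V / Z_total = (-5.186 + j0.5909) / (0 - j1.791e+04) = -3.3e-05 - j0.0002896 A.
Step 7 — Convert to polar: |I| = 0.0002915 A, ∠I = -96.5°.

I = 0.0002915∠-96.5° A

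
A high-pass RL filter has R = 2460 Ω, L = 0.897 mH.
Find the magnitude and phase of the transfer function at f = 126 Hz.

Step 1 — Angular frequency: ω = 2π·126 = 791.7 rad/s.
Step 2 — Transfer function: H(jω) = jωL/(R + jωL).
Step 3 — Numerator jωL = j·0.7101; denominator R + jωL = 2460 + j0.7101.
Step 4 — H = 8.333e-08 + j0.0002887.
Step 5 — Magnitude: |H| = 0.0002887 (-70.8 dB); phase: φ = 90.0°.

|H| = 0.0002887 (-70.8 dB), φ = 90.0°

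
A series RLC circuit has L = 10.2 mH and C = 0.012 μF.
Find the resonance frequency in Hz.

Step 1 — Resonance condition Im(Z)=0 gives ω₀ = 1/√(LC).
Step 2 — ω₀ = 1/√(0.0102·1.2e-08) = 9.039e+04 rad/s.
Step 3 — f₀ = ω₀/(2π) = 1.439e+04 Hz.

f₀ = 1.439e+04 Hz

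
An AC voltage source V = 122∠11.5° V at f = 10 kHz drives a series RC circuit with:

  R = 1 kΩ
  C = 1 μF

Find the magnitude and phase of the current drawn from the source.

Step 1 — Angular frequency: ω = 2π·f = 2π·1e+04 = 6.283e+04 rad/s.
Step 2 — Component impedances:
  R: Z = R = 1000 Ω
  C: Z = 1/(jωC) = -j/(ω·C) = 0 - j15.92 Ω
Step 3 — Series combination: Z_total = R + C = 1000 - j15.92 Ω = 1000∠-0.9° Ω.
Step 4 — Source phasor: V = 122∠11.5° V = 119.6 + j24.32 V.
Step 5 — Ohm's law: I = V / Z_total = (119.6 + j24.32) / (1000 - j15.92) = 0.1191 + j0.02622 A.
Step 6 — Convert to polar: |I| = 0.122 A, ∠I = 12.4°.

I = 0.122∠12.4° A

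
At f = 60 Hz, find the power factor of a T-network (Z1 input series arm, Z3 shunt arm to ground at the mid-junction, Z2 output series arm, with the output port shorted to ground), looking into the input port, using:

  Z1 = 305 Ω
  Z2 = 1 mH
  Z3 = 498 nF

Step 1 — Angular frequency: ω = 2π·f = 2π·60 = 377 rad/s.
Step 2 — Component impedances:
  Z1: Z = R = 305 Ω
  Z2: Z = jωL = j·377·0.001 = 0 + j0.377 Ω
  Z3: Z = 1/(jωC) = -j/(ω·C) = 0 - j5326 Ω
Step 3 — With the output port shorted to ground, the output series arm Z2 runs from the junction to ground; the shunt arm Z3 also runs from the junction to ground. They appear in parallel: Z3 || Z2 = 0 + j0.377 Ω.
Step 4 — Series with input arm Z1: Z_in = Z1 + (Z3 || Z2) = 305 + j0.377 Ω = 305∠0.1° Ω.
Step 5 — Power factor: PF = cos(φ) = Re(Z)/|Z| = 305/305 = 1.
Step 6 — Type: Im(Z) = 0.377 ⇒ lagging (phase φ = 0.1°).

PF = 1 (lagging, φ = 0.1°)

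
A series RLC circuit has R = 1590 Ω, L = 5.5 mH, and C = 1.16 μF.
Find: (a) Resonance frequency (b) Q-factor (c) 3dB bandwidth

Step 1 — Resonance: ω₀ = 1/√(LC) = 1/√(0.0055·1.16e-06) = 1.252e+04 rad/s.
Step 2 — f₀ = ω₀/(2π) = 1993 Hz.
Step 3 — Series Q: Q = ω₀L/R = 1.252e+04·0.0055/1590 = 0.04331.
Step 4 — Bandwidth: Δω = ω₀/Q = 2.891e+05 rad/s; BW = Δω/(2π) = 4.601e+04 Hz.

(a) f₀ = 1993 Hz  (b) Q = 0.04331  (c) BW = 4.601e+04 Hz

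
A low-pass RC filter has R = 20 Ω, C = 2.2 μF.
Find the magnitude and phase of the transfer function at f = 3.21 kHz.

Step 1 — Angular frequency: ω = 2π·3210 = 2.017e+04 rad/s.
Step 2 — Transfer function: H(jω) = 1/(1 + jωRC).
Step 3 — Denominator: 1 + jωRC = 1 + j·2.017e+04·20·2.2e-06 = 1 + j0.8874.
Step 4 — H = 0.5594 - j0.4965.
Step 5 — Magnitude: |H| = 0.7479 (-2.5 dB); phase: φ = -41.6°.

|H| = 0.7479 (-2.5 dB), φ = -41.6°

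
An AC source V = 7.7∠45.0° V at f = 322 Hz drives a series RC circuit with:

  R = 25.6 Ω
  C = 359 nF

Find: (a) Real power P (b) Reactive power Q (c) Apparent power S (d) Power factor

Step 1 — Angular frequency: ω = 2π·f = 2π·322 = 2023 rad/s.
Step 2 — Component impedances:
  R: Z = R = 25.6 Ω
  C: Z = 1/(jωC) = -j/(ω·C) = 0 - j1377 Ω
Step 3 — Series combination: Z_total = R + C = 25.6 - j1377 Ω = 1377∠-88.9° Ω.
Step 4 — Source phasor: V = 7.7∠45.0° V = 5.445 + j5.445 V.
Step 5 — Current: I = V / Z = -0.00388 + j0.004027 A = 0.005592∠133.9° A.
Step 6 — Complex power: S = V·I* = 0.0008004 - j0.04305 VA.
Step 7 — Real power: P = Re(S) = 0.0008004 W.
Step 8 — Reactive power: Q = Im(S) = -0.04305 VAR.
Step 9 — Apparent power: |S| = 0.04306 VA.
Step 10 — Power factor: PF = P/|S| = 0.01859 (leading).

(a) P = 0.0008004 W  (b) Q = -0.04305 VAR  (c) S = 0.04306 VA  (d) PF = 0.01859 (leading)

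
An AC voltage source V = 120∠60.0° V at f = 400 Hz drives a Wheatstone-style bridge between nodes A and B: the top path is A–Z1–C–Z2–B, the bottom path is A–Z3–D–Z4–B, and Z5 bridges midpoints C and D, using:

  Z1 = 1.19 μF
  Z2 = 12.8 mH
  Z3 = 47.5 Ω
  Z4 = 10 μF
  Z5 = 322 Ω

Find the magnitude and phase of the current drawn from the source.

Step 1 — Angular frequency: ω = 2π·f = 2π·400 = 2513 rad/s.
Step 2 — Component impedances:
  Z1: Z = 1/(jωC) = -j/(ω·C) = 0 - j334.4 Ω
  Z2: Z = jωL = j·2513·0.0128 = 0 + j32.17 Ω
  Z3: Z = R = 47.5 Ω
  Z4: Z = 1/(jωC) = -j/(ω·C) = 0 - j39.79 Ω
  Z5: Z = R = 322 Ω
Step 3 — Bridge requires nodal analysis (the Z5 bridge couples midpoints C and D, so the two paths cannot be reduced to a simple series/parallel combination). Setting node B to ground and injecting 1 A at node A, the 3-node admittance system at A, C, D solves to V_A = Z_AB = 41.06 - j40.33 Ω = 57.55∠-44.5° Ω.
Step 4 — Source phasor: V = 120∠60.0° V = 60 + j103.9 V.
Step 5 — Ohm's law: I = V / Z_total = (60 + j103.9) / (41.06 - j40.33) = -0.5216 + j2.019 A.
Step 6 — Convert to polar: |I| = 2.085 A, ∠I = 104.5°.

I = 2.085∠104.5° A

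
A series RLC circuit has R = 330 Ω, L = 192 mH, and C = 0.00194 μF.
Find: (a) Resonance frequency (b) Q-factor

Step 1 — Resonance condition Im(Z)=0 gives ω₀ = 1/√(LC).
Step 2 — ω₀ = 1/√(0.192·1.94e-09) = 5.181e+04 rad/s.
Step 3 — f₀ = ω₀/(2π) = 8246 Hz.
Step 4 — Series Q: Q = ω₀L/R = 5.181e+04·0.192/330 = 30.15.

(a) f₀ = 8246 Hz  (b) Q = 30.15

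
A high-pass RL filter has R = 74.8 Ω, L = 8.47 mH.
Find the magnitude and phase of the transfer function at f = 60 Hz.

Step 1 — Angular frequency: ω = 2π·60 = 377 rad/s.
Step 2 — Transfer function: H(jω) = jωL/(R + jωL).
Step 3 — Numerator jωL = j·3.193; denominator R + jωL = 74.8 + j3.193.
Step 4 — H = 0.001819 + j0.04261.
Step 5 — Magnitude: |H| = 0.04265 (-27.4 dB); phase: φ = 87.6°.

|H| = 0.04265 (-27.4 dB), φ = 87.6°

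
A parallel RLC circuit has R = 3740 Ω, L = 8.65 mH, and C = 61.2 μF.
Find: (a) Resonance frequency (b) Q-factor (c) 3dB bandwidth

Step 1 — Resonance: ω₀ = 1/√(LC) = 1/√(0.00865·6.12e-05) = 1374 rad/s.
Step 2 — f₀ = ω₀/(2π) = 218.7 Hz.
Step 3 — Parallel Q: Q = R/(ω₀L) = 3740/(1374·0.00865) = 314.6.
Step 4 — Bandwidth: Δω = ω₀/Q = 4.369 rad/s; BW = Δω/(2π) = 0.6953 Hz.

(a) f₀ = 218.7 Hz  (b) Q = 314.6  (c) BW = 0.6953 Hz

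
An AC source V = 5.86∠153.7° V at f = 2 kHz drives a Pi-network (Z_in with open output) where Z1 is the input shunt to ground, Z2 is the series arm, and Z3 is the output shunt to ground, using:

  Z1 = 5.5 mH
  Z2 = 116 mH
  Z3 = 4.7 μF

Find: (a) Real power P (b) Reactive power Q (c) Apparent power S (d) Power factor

Step 1 — Angular frequency: ω = 2π·f = 2π·2000 = 1.257e+04 rad/s.
Step 2 — Component impedances:
  Z1: Z = jωL = j·1.257e+04·0.0055 = 0 + j69.12 Ω
  Z2: Z = jωL = j·1.257e+04·0.116 = 0 + j1458 Ω
  Z3: Z = 1/(jωC) = -j/(ω·C) = 0 - j16.93 Ω
Step 3 — With open output, the series arm Z2 and the output shunt Z3 appear in series to ground: Z2 + Z3 = 0 + j1441 Ω.
Step 4 — Parallel with input shunt Z1: Z_in = Z1 || (Z2 + Z3) = 0 + j65.95 Ω = 65.95∠90.0° Ω.
Step 5 — Source phasor: V = 5.86∠153.7° V = -5.253 + j2.596 V.
Step 6 — Current: I = V / Z = 0.03937 + j0.07966 A = 0.08885∠63.7° A.
Step 7 — Complex power: S = V·I* = 0 + j0.5207 VA.
Step 8 — Real power: P = Re(S) = 0 W.
Step 9 — Reactive power: Q = Im(S) = 0.5207 VAR.
Step 10 — Apparent power: |S| = 0.5207 VA.
Step 11 — Power factor: PF = P/|S| = 0 (lagging).

(a) P = 0 W  (b) Q = 0.5207 VAR  (c) S = 0.5207 VA  (d) PF = 0 (lagging)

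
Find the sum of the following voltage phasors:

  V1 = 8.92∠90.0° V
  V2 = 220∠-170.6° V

Step 1 — Convert each phasor to rectangular form:
  V1 = 8.92·(cos(90.0°) + j·sin(90.0°)) = 0 + j8.92 V
  V2 = 220·(cos(-170.6°) + j·sin(-170.6°)) = -217 - j35.93 V
Step 2 — Sum components: V_total = -217 - j27.01 V.
Step 3 — Convert to polar: |V_total| = 218.7 V, ∠V_total = -172.9°.

V_total = 218.7∠-172.9° V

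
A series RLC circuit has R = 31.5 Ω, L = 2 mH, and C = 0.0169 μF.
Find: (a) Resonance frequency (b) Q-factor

Step 1 — Resonance condition Im(Z)=0 gives ω₀ = 1/√(LC).
Step 2 — ω₀ = 1/√(0.002·1.69e-08) = 1.72e+05 rad/s.
Step 3 — f₀ = ω₀/(2π) = 2.738e+04 Hz.
Step 4 — Series Q: Q = ω₀L/R = 1.72e+05·0.002/31.5 = 10.92.

(a) f₀ = 2.738e+04 Hz  (b) Q = 10.92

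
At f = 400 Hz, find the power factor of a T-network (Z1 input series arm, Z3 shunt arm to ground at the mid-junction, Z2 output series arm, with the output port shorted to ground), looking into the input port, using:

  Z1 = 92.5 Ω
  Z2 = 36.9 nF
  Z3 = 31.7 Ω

Step 1 — Angular frequency: ω = 2π·f = 2π·400 = 2513 rad/s.
Step 2 — Component impedances:
  Z1: Z = R = 92.5 Ω
  Z2: Z = 1/(jωC) = -j/(ω·C) = 0 - j1.078e+04 Ω
  Z3: Z = R = 31.7 Ω
Step 3 — With the output port shorted to ground, the output series arm Z2 runs from the junction to ground; the shunt arm Z3 also runs from the junction to ground. They appear in parallel: Z3 || Z2 = 31.7 - j0.09319 Ω.
Step 4 — Series with input arm Z1: Z_in = Z1 + (Z3 || Z2) = 124.2 - j0.09319 Ω = 124.2∠-0.0° Ω.
Step 5 — Power factor: PF = cos(φ) = Re(Z)/|Z| = 124.2/124.2 = 1.
Step 6 — Type: Im(Z) = -0.09319 ⇒ leading (phase φ = -0.0°).

PF = 1 (leading, φ = -0.0°)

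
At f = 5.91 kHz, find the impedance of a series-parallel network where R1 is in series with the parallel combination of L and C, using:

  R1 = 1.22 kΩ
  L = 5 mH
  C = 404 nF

Step 1 — Angular frequency: ω = 2π·f = 2π·5910 = 3.713e+04 rad/s.
Step 2 — Component impedances:
  R1: Z = R = 1220 Ω
  L: Z = jωL = j·3.713e+04·0.005 = 0 + j185.7 Ω
  C: Z = 1/(jωC) = -j/(ω·C) = 0 - j66.66 Ω
Step 3 — Parallel branch: L || C = 1/(1/L + 1/C) = 0 - j104 Ω.
Step 4 — Series with R1: Z_total = R1 + (L || C) = 1220 - j104 Ω = 1224∠-4.9° Ω.

Z = 1220 - j104 Ω = 1224∠-4.9° Ω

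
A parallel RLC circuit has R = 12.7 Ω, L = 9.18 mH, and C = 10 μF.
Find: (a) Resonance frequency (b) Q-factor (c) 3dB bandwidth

Step 1 — Resonance: ω₀ = 1/√(LC) = 1/√(0.00918·1e-05) = 3300 rad/s.
Step 2 — f₀ = ω₀/(2π) = 525.3 Hz.
Step 3 — Parallel Q: Q = R/(ω₀L) = 12.7/(3300·0.00918) = 0.4192.
Step 4 — Bandwidth: Δω = ω₀/Q = 7874 rad/s; BW = Δω/(2π) = 1253 Hz.

(a) f₀ = 525.3 Hz  (b) Q = 0.4192  (c) BW = 1253 Hz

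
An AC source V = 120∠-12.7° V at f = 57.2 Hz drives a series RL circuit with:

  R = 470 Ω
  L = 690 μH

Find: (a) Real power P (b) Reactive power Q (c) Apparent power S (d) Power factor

Step 1 — Angular frequency: ω = 2π·f = 2π·57.2 = 359.4 rad/s.
Step 2 — Component impedances:
  R: Z = R = 470 Ω
  L: Z = jωL = j·359.4·0.00069 = 0 + j0.248 Ω
Step 3 — Series combination: Z_total = R + L = 470 + j0.248 Ω = 470∠0.0° Ω.
Step 4 — Source phasor: V = 120∠-12.7° V = 117.1 - j26.38 V.
Step 5 — Current: I = V / Z = 0.249 - j0.05626 A = 0.2553∠-12.7° A.
Step 6 — Complex power: S = V·I* = 30.64 + j0.01617 VA.
Step 7 — Real power: P = Re(S) = 30.64 W.
Step 8 — Reactive power: Q = Im(S) = 0.01617 VAR.
Step 9 — Apparent power: |S| = 30.64 VA.
Step 10 — Power factor: PF = P/|S| = 1 (lagging).

(a) P = 30.64 W  (b) Q = 0.01617 VAR  (c) S = 30.64 VA  (d) PF = 1 (lagging)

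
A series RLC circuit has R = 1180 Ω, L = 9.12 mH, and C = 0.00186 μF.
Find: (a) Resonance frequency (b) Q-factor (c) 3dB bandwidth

Step 1 — Resonance condition Im(Z)=0 gives ω₀ = 1/√(LC).
Step 2 — ω₀ = 1/√(0.00912·1.86e-09) = 2.428e+05 rad/s.
Step 3 — f₀ = ω₀/(2π) = 3.864e+04 Hz.
Step 4 — Series Q: Q = ω₀L/R = 2.428e+05·0.00912/1180 = 1.877.
Step 5 — 3dB bandwidth: Δω = ω₀/Q = 1.294e+05 rad/s; BW = Δω/(2π) = 2.059e+04 Hz.

(a) f₀ = 3.864e+04 Hz  (b) Q = 1.877  (c) BW = 2.059e+04 Hz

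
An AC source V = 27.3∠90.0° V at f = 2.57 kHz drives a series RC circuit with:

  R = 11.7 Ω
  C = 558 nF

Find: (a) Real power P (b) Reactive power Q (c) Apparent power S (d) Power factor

Step 1 — Angular frequency: ω = 2π·f = 2π·2570 = 1.615e+04 rad/s.
Step 2 — Component impedances:
  R: Z = R = 11.7 Ω
  C: Z = 1/(jωC) = -j/(ω·C) = 0 - j111 Ω
Step 3 — Series combination: Z_total = R + C = 11.7 - j111 Ω = 111.6∠-84.0° Ω.
Step 4 — Source phasor: V = 27.3∠90.0° V = 0 + j27.3 V.
Step 5 — Current: I = V / Z = -0.2433 + j0.02565 A = 0.2446∠174.0° A.
Step 6 — Complex power: S = V·I* = 0.7002 - j6.642 VA.
Step 7 — Real power: P = Re(S) = 0.7002 W.
Step 8 — Reactive power: Q = Im(S) = -6.642 VAR.
Step 9 — Apparent power: |S| = 6.678 VA.
Step 10 — Power factor: PF = P/|S| = 0.1048 (leading).

(a) P = 0.7002 W  (b) Q = -6.642 VAR  (c) S = 6.678 VA  (d) PF = 0.1048 (leading)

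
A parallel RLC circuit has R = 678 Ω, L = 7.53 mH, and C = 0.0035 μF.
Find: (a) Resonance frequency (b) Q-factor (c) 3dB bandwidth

Step 1 — Resonance: ω₀ = 1/√(LC) = 1/√(0.00753·3.5e-09) = 1.948e+05 rad/s.
Step 2 — f₀ = ω₀/(2π) = 3.1e+04 Hz.
Step 3 — Parallel Q: Q = R/(ω₀L) = 678/(1.948e+05·0.00753) = 0.4622.
Step 4 — Bandwidth: Δω = ω₀/Q = 4.214e+05 rad/s; BW = Δω/(2π) = 6.707e+04 Hz.

(a) f₀ = 3.1e+04 Hz  (b) Q = 0.4622  (c) BW = 6.707e+04 Hz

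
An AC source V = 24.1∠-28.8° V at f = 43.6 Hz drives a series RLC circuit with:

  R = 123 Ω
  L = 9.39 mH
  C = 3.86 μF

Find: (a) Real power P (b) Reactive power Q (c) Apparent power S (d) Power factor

Step 1 — Angular frequency: ω = 2π·f = 2π·43.6 = 273.9 rad/s.
Step 2 — Component impedances:
  R: Z = R = 123 Ω
  L: Z = jωL = j·273.9·0.00939 = 0 + j2.572 Ω
  C: Z = 1/(jωC) = -j/(ω·C) = 0 - j945.7 Ω
Step 3 — Series combination: Z_total = R + L + C = 123 - j943.1 Ω = 951.1∠-82.6° Ω.
Step 4 — Source phasor: V = 24.1∠-28.8° V = 21.12 - j11.61 V.
Step 5 — Current: I = V / Z = 0.01498 + j0.02044 A = 0.02534∠53.8° A.
Step 6 — Complex power: S = V·I* = 0.07897 - j0.6055 VA.
Step 7 — Real power: P = Re(S) = 0.07897 W.
Step 8 — Reactive power: Q = Im(S) = -0.6055 VAR.
Step 9 — Apparent power: |S| = 0.6107 VA.
Step 10 — Power factor: PF = P/|S| = 0.1293 (leading).

(a) P = 0.07897 W  (b) Q = -0.6055 VAR  (c) S = 0.6107 VA  (d) PF = 0.1293 (leading)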